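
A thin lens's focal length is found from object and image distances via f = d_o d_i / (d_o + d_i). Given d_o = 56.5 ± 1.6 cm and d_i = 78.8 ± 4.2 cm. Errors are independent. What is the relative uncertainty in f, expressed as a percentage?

∂f/∂d_o = (d_i/(d_o+d_i))² = 0.339;  ∂f/∂d_i = (d_o/(d_o+d_i))² = 0.174
δf = √((∂f/∂d_o · δd_o)² + (∂f/∂d_i · δd_i)²) = √(0.295 + 0.536) = 0.912 cm
f = 32.9 cm, so δf/f = 0.912/32.9 = 0.0277.

2.77%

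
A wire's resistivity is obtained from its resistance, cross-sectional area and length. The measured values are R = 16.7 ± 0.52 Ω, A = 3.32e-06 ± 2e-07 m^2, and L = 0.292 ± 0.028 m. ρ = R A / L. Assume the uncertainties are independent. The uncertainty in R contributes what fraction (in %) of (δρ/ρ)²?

(δρ/ρ)² = (1·δR/R)² + (1·δA/A)² + (-1·δL/L)²
  R term: (1×0.0311)² = 0.000970
  A term: (1×0.0602)² = 0.00363
  L term: (-1×0.0959)² = 0.00919
Total = 0.0138. Share from R = 0.000970/0.0138 = 0.0703.

7.03%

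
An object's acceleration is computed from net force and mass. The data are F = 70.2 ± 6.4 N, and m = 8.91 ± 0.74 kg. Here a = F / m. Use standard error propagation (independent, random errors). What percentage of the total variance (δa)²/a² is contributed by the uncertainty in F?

(δa/a)² = (1·δF/F)² + (-1·δm/m)²
  F term: (1×0.0912)² = 0.00831
  m term: (-1×0.0831)² = 0.00690
Total = 0.0152. Share from F = 0.00831/0.0152 = 0.546.

54.6%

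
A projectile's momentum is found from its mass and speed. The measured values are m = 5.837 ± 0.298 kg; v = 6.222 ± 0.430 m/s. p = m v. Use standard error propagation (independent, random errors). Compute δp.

Each factor contributes (exponent × relative error)² to (δp/p)²:
  (1·δm/m)² = (1×0.0511)² = 0.00261;  (1·δv/v)² = (1×0.0691)² = 0.00478
δp/p = √(0.00738) = 0.0859
p = 36.32 kg·m/s, so δp = 0.0859 × 36.32 = 3.12 kg·m/s.

3.12 kg·m/s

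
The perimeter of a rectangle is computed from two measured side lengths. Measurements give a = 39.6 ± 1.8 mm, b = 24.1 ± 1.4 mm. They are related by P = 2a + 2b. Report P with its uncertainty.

127 ± 4.56 mm

Each term contributes (cᵢ δxᵢ)² to (δP)²:
  (2·δa)² = 13.0;  (2·δb)² = 7.84
δP = √(20.8) = 4.56 mm
P = 127 mm.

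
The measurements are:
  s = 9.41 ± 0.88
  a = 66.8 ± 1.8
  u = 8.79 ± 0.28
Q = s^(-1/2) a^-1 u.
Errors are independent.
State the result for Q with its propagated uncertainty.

0.0429 ± 0.00269

For a monomial Q ∝ s^(-1/2), a^-1, u, fractional errors add in quadrature:
  (−½·δs/s)² = (-0.5×0.0935)² = 0.00219;  (-1·δa/a)² = (-1×0.0269)² = 0.000726;  (1·δu/u)² = (1×0.0319)² = 0.00101
δQ/Q = √(0.00393) = 0.0627
Q = 0.0429, so δQ = 0.0627 × 0.0429 = 0.00269.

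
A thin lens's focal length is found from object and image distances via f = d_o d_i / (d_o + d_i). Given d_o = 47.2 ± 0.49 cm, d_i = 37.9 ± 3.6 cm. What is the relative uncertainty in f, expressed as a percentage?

∂f/∂d_o = (d_i/(d_o+d_i))² = 0.198;  ∂f/∂d_i = (d_o/(d_o+d_i))² = 0.308
δf = √((∂f/∂d_o · δd_o)² + (∂f/∂d_i · δd_i)²) = √(0.00945 + 1.23) = 1.11 cm
f = 21.0 cm, so δf/f = 1.11/21.0 = 0.0529.

5.29%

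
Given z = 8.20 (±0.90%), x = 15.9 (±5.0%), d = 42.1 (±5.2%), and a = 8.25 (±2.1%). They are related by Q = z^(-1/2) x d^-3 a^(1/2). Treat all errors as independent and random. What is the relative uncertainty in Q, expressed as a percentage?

Q is a product of powers, so relative uncertainties combine in quadrature:
  (−½·δz/z)² = (-0.5×0.00900)² = 2.03e-05;  (1·δx/x)² = (1×0.0500)² = 0.00250;  (-3·δd/d)² = (-3×0.0520)² = 0.0243;  (½·δa/a)² = (0.5×0.0210)² = 0.000110
δQ/Q = √(0.0270) = 0.164

16.4%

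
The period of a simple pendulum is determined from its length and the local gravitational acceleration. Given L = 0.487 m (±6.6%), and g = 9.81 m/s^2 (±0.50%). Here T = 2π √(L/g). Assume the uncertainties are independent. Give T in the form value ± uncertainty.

1.40 ± 0.0463 s

Since T is a product/quotient, work with relative uncertainties:
  (½·δL/L)² = (0.5×0.0660)² = 0.00109;  (−½·δg/g)² = (-0.5×0.00500)² = 6.25e-06
δT/T = √(0.00110) = 0.0331
T = 1.40 s, so δT = 0.0331 × 1.40 = 0.0463 s.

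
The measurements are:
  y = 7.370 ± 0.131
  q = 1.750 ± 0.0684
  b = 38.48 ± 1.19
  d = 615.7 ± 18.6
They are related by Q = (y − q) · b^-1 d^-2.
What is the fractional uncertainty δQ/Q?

0.0728

Let u = y − q = 5.620. δu = √(δy² + δq²) = √(0.0172 + 0.00468) = 0.148, so δu/u = 0.0263.
Q is then a monomial in u, b, d:
δQ/Q = √((δu/u)² + (-1·δb/b)² + (-2·δd/d)²) = √(0.000691 + 0.000956 + 0.00365) = 0.0728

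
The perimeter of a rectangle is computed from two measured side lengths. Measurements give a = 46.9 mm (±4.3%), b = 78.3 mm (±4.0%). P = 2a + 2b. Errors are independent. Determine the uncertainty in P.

7.45 mm

For a sum/difference, combine absolute errors in quadrature:
  (2·δa)² = 16.3;  (2·δb)² = 39.2
δP = √(55.5) = 7.45 mm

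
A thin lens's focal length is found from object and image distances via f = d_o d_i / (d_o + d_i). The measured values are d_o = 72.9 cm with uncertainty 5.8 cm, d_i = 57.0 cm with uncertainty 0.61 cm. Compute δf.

∂f/∂d_o = (d_i/(d_o+d_i))² = 0.193;  ∂f/∂d_i = (d_o/(d_o+d_i))² = 0.315
δf = √((∂f/∂d_o · δd_o)² + (∂f/∂d_i · δd_i)²) = √(1.25 + 0.0369) = 1.13 cm

1.13 cm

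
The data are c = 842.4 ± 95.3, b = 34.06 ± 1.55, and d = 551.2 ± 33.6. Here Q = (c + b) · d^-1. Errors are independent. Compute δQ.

0.198

Let u = c + b = 876.5. δu = √(δc² + δb²) = √(9080 + 2.40) = 95.3, so δu/u = 0.109.
Q is then a monomial in u, d:
δQ/Q = √((δu/u)² + (-1·δd/d)²) = √(0.0118 + 0.00372) = 0.125
Q = 1.590, so δQ = 0.125 × 1.590 = 0.198.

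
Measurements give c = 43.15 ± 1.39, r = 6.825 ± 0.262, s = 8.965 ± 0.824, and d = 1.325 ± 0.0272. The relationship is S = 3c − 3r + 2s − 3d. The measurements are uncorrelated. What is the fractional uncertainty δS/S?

S is a linear combination, so absolute uncertainties add in quadrature:
  (3·δc)² = 17.4;  (3·δr)² = 0.618;  (2·δs)² = 2.72;  (3·δd)² = 0.00666
δS = √(20.7) = 4.55
S = 122.9, so δS/S = 4.55/122.9 = 0.0370.

0.0370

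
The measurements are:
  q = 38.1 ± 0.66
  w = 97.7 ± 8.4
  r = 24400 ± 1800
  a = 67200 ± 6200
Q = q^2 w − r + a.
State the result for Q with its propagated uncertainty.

(1.85 ± 0.146) × 10^5

Let p = q^2·w = 1.42e+05. δp/p = √((2·δq/q)² + (1·δw/w)²) = √(0.00120 + 0.00739) = 0.0927, so δp = 13100.
Q = p − r + a: δQ = √(δp² + δr² + δa²) = √(1.73e+08 + 3.24e+06 + 3.84e+07) = 14600
Q = 1.85e+05.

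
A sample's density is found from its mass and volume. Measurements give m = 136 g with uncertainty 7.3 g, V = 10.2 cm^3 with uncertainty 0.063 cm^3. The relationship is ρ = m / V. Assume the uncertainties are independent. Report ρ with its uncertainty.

Each factor contributes (exponent × relative error)² to (δρ/ρ)²:
  (1·δm/m)² = (1×0.0537)² = 0.00288;  (-1·δV/V)² = (-1×0.00618)² = 3.81e-05
δρ/ρ = √(0.00292) = 0.0540
ρ = 13.3 g/cm^3, so δρ = 0.0540 × 13.3 = 0.720 g/cm^3.

13.3 ± 0.720 g/cm^3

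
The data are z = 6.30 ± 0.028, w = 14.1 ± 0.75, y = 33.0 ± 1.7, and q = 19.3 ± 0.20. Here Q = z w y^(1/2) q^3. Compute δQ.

2.46e+05

Relative error in a monomial: (δQ/Q)² = Σ (nᵢ · δxᵢ/xᵢ)².
  (1·δz/z)² = (1×0.00444)² = 1.98e-05;  (1·δw/w)² = (1×0.0532)² = 0.00283;  (½·δy/y)² = (0.5×0.0515)² = 0.000663;  (3·δq/q)² = (3×0.0104)² = 0.000966
δQ/Q = √(0.00448) = 0.0669
Q = 3.67e+06, so δQ = 0.0669 × 3.67e+06 = 2.46e+05.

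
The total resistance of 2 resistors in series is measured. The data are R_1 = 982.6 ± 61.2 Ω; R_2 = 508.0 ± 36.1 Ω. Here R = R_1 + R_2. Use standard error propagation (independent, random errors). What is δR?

R is a linear combination, so absolute uncertainties add in quadrature:
  (δR_1)² = 3750;  (δR_2)² = 1300
δR = √(5050) = 71.1 Ω

71.1 Ω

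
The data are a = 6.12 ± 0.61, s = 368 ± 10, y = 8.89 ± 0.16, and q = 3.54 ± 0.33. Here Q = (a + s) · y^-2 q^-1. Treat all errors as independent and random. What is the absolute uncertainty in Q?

0.138

Let u = a + s = 374. δu = √(δa² + δs²) = √(0.372 + 100) = 10.0, so δu/u = 0.0268.
Q is then a monomial in u, y, q:
δQ/Q = √((δu/u)² + (-2·δy/y)² + (-1·δq/q)²) = √(0.000717 + 0.00130 + 0.00869) = 0.103
Q = 1.34, so δQ = 0.103 × 1.34 = 0.138.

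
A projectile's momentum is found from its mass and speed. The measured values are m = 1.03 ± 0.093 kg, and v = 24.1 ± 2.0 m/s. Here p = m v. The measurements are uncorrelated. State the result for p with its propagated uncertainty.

24.8 ± 3.04 kg·m/s

Each factor contributes (exponent × relative error)² to (δp/p)²:
  (1·δm/m)² = (1×0.0903)² = 0.00815;  (1·δv/v)² = (1×0.0830)² = 0.00689
δp/p = √(0.0150) = 0.123
p = 24.8 kg·m/s, so δp = 0.123 × 24.8 = 3.04 kg·m/s.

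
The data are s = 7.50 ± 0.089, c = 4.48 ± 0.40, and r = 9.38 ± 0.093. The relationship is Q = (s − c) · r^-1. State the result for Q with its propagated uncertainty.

0.322 ± 0.0438

Let u = s − c = 3.02. δu = √(δs² + δc²) = √(0.00792 + 0.160) = 0.410, so δu/u = 0.136.
Q is then a monomial in u, r:
δQ/Q = √((δu/u)² + (-1·δr/r)²) = √(0.0184 + 9.83e-05) = 0.136
Q = 0.322, so δQ = 0.136 × 0.322 = 0.0438.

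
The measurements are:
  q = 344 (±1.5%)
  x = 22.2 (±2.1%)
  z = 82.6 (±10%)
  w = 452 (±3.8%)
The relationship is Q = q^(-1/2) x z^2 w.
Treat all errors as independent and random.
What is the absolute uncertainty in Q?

7.56e+05

Products/powers → add relative errors in quadrature, weighted by exponent:
  (−½·δq/q)² = (-0.5×0.0150)² = 5.63e-05;  (1·δx/x)² = (1×0.0210)² = 0.000441;  (2·δz/z)² = (2×0.100)² = 0.0400;  (1·δw/w)² = (1×0.0380)² = 0.00144
δQ/Q = √(0.0419) = 0.205
Q = 3.69e+06, so δQ = 0.205 × 3.69e+06 = 7.56e+05.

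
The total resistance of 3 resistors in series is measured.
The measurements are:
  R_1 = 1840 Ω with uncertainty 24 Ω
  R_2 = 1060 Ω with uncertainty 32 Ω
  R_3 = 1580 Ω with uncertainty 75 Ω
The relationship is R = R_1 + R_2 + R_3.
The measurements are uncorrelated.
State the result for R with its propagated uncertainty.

4480 ± 85.0 Ω

Sums and differences: (δR)² = Σ (cᵢ δxᵢ)².
  (δR_1)² = 576;  (δR_2)² = 1020;  (δR_3)² = 5620
δR = √(7220) = 85.0 Ω
R = 4480 Ω.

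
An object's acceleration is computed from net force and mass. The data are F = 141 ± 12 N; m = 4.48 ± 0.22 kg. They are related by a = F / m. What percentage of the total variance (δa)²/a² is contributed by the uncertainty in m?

25.0%

(δa/a)² = (1·δF/F)² + (-1·δm/m)²
  F term: (1×0.0851)² = 0.00724
  m term: (-1×0.0491)² = 0.00241
Total = 0.00965. Share from m = 0.00241/0.00965 = 0.250.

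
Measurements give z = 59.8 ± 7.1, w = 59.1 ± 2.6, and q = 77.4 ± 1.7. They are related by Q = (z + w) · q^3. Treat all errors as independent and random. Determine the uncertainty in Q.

5.05e+06

Let u = z + w = 119. δu = √(δz² + δw²) = √(50.4 + 6.76) = 7.56, so δu/u = 0.0636.
Q is then a monomial in u, q:
δQ/Q = √((δu/u)² + (3·δq/q)²) = √(0.00404 + 0.00434) = 0.0916
Q = 5.51e+07, so δQ = 0.0916 × 5.51e+07 = 5.05e+06.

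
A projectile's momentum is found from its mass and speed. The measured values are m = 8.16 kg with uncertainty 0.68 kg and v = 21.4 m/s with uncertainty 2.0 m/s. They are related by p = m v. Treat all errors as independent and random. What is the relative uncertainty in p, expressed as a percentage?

p is a product of powers, so relative uncertainties combine in quadrature:
  (1·δm/m)² = (1×0.0833)² = 0.00694;  (1·δv/v)² = (1×0.0935)² = 0.00873
δp/p = √(0.0157) = 0.125

12.5%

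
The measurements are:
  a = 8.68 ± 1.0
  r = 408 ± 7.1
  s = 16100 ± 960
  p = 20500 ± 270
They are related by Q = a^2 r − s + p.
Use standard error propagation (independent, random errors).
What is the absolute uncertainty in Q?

Let w = a^2·r = 30700. δw/w = √((2·δa/a)² + (1·δr/r)²) = √(0.0531 + 0.000303) = 0.231, so δw = 7100.
Q = w − s + p: δQ = √(δw² + δs² + δp²) = √(5.05e+07 + 9.22e+05 + 72900) = 7170

7170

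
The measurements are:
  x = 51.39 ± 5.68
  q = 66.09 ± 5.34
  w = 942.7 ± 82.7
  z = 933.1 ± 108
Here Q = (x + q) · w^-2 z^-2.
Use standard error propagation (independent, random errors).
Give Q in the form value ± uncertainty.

(1.518 ± 0.452) × 10^-10

Let u = x + q = 117.5. δu = √(δx² + δq²) = √(32.3 + 28.5) = 7.80, so δu/u = 0.0664.
Q is then a monomial in u, w, z:
δQ/Q = √((δu/u)² + (-2·δw/w)² + (-2·δz/z)²) = √(0.00440 + 0.0308 + 0.0536) = 0.298
Q = 1.518e-10, so δQ = 0.298 × 1.518e-10 = 4.52e-11.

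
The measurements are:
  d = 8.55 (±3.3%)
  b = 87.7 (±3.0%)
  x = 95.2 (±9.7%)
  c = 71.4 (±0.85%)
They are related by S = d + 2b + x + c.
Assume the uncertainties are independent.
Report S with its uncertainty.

351 ± 10.6

Each term contributes (cᵢ δxᵢ)² to (δS)²:
  (δd)² = 0.0796;  (2·δb)² = 27.7;  (δx)² = 85.3;  (δc)² = 0.368
δS = √(113) = 10.6
S = 351.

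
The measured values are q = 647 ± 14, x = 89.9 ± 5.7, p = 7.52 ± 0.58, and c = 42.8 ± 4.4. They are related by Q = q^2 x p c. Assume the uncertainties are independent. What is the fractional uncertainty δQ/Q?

Products/powers → add relative errors in quadrature, weighted by exponent:
  (2·δq/q)² = (2×0.0216)² = 0.00187;  (1·δx/x)² = (1×0.0634)² = 0.00402;  (1·δp/p)² = (1×0.0771)² = 0.00595;  (1·δc/c)² = (1×0.103)² = 0.0106
δQ/Q = √(0.0224) = 0.150

0.150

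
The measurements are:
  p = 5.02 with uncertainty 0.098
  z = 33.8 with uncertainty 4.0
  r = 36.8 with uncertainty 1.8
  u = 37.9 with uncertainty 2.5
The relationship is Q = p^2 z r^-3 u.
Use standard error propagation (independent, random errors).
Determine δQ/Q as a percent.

Products/powers → add relative errors in quadrature, weighted by exponent:
  (2·δp/p)² = (2×0.0195)² = 0.00152;  (1·δz/z)² = (1×0.118)² = 0.0140;  (-3·δr/r)² = (-3×0.0489)² = 0.0215;  (1·δu/u)² = (1×0.0660)² = 0.00435
δQ/Q = √(0.0414) = 0.204

20.4%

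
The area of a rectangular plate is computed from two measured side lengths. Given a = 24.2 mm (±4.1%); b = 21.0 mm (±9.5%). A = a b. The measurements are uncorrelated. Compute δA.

52.6 mm^2

Each factor contributes (exponent × relative error)² to (δA/A)²:
  (1·δa/a)² = (1×0.0410)² = 0.00168;  (1·δb/b)² = (1×0.0950)² = 0.00903
δA/A = √(0.0107) = 0.103
A = 508 mm^2, so δA = 0.103 × 508 = 52.6 mm^2.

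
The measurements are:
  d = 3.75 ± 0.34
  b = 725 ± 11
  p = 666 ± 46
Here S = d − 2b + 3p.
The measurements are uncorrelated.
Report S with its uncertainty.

S is a linear combination, so absolute uncertainties add in quadrature:
  (δd)² = 0.116;  (2·δb)² = 484;  (3·δp)² = 19000
δS = √(19500) = 140
S = 552.

552 ± 140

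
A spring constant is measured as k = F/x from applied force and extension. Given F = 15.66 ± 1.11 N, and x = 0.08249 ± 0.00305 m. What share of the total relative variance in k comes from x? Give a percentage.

(δk/k)² = (1·δF/F)² + (-1·δx/x)²
  F term: (1×0.0709)² = 0.00502
  x term: (-1×0.0370)² = 0.00137
Total = 0.00639. Share from x = 0.00137/0.00639 = 0.214.

21.4%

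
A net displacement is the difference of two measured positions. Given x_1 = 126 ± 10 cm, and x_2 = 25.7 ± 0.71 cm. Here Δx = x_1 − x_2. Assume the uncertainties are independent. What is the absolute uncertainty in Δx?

Sums and differences: (δΔx)² = Σ (cᵢ δxᵢ)².
  (δx_1)² = 100;  (δx_2)² = 0.504
δΔx = √(101) = 10.0 cm

10.0 cm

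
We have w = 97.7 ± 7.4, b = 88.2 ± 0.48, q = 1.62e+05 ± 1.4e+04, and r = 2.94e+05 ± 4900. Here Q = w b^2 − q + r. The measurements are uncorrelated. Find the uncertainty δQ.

Let p = w·b^2 = 7.6e+05. δp/p = √((1·δw/w)² + (2·δb/b)²) = √(0.00574 + 0.000118) = 0.0765, so δp = 58200.
Q = p − q + r: δQ = √(δp² + δq² + δr²) = √(3.38e+09 + 1.96e+08 + 2.4e+07) = 60000

60000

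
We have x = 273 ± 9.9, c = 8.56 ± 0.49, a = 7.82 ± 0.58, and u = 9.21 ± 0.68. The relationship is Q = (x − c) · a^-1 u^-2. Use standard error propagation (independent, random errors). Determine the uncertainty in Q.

Let w = x − c = 264. δw = √(δx² + δc²) = √(98.0 + 0.240) = 9.91, so δw/w = 0.0375.
Q is then a monomial in w, a, u:
δQ/Q = √((δw/w)² + (-1·δa/a)² + (-2·δu/u)²) = √(0.00141 + 0.00550 + 0.0218) = 0.169
Q = 0.399, so δQ = 0.169 × 0.399 = 0.0676.

0.0676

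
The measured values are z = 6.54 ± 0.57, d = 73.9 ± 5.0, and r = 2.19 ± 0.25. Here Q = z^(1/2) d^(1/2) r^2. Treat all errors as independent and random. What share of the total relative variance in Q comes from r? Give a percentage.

94.5%

(δQ/Q)² = (½·δz/z)² + (½·δd/d)² + (2·δr/r)²
  z term: (0.5×0.0872)² = 0.00190
  d term: (0.5×0.0677)² = 0.00114
  r term: (2×0.114)² = 0.0521
Total = 0.0552. Share from r = 0.0521/0.0552 = 0.945.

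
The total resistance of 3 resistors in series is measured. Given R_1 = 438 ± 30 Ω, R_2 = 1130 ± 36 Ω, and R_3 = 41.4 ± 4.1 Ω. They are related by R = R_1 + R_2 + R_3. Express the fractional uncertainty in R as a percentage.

2.92%

Absolute uncertainties add in quadrature for a linear combination:
  (δR_1)² = 900;  (δR_2)² = 1300;  (δR_3)² = 16.8
δR = √(2210) = 47.0 Ω
R = 1610 Ω, so δR/R = 47.0/1610 = 0.0292.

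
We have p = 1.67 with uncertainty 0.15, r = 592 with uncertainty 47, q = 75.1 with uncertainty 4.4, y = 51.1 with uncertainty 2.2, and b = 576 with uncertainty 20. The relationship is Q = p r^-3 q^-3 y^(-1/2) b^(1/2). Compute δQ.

Relative error in a monomial: (δQ/Q)² = Σ (nᵢ · δxᵢ/xᵢ)².
  (1·δp/p)² = (1×0.0898)² = 0.00807;  (-3·δr/r)² = (-3×0.0794)² = 0.0567;  (-3·δq/q)² = (-3×0.0586)² = 0.0309;  (−½·δy/y)² = (-0.5×0.0431)² = 0.000463;  (½·δb/b)² = (0.5×0.0347)² = 0.000301
δQ/Q = √(0.0965) = 0.311
Q = 6.38e-14, so δQ = 0.311 × 6.38e-14 = 1.98e-14.

1.98e-14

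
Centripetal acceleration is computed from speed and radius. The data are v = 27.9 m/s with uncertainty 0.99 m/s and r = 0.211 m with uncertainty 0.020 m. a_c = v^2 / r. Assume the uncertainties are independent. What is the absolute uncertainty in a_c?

Products/powers → add relative errors in quadrature, weighted by exponent:
  (2·δv/v)² = (2×0.0355)² = 0.00504;  (-1·δr/r)² = (-1×0.0948)² = 0.00898
δa_c/a_c = √(0.0140) = 0.118
a_c = 3690 m/s^2, so δa_c = 0.118 × 3690 = 437 m/s^2.

437 m/s^2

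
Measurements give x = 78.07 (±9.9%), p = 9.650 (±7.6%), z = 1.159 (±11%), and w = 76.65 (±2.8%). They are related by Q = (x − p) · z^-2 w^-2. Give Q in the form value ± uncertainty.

Let u = x − p = 68.42. δu = √(δx² + δp²) = √(59.7 + 0.538) = 7.76, so δu/u = 0.113.
Q is then a monomial in u, z, w:
δQ/Q = √((δu/u)² + (-2·δz/z)² + (-2·δw/w)²) = √(0.0129 + 0.0484 + 0.00314) = 0.254
Q = 0.008669, so δQ = 0.254 × 0.008669 = 0.00220.

0.008669 ± 0.00220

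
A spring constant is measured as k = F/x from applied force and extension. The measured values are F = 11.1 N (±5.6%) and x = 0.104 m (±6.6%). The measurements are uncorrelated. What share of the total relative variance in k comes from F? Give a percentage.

41.9%

(δk/k)² = (1·δF/F)² + (-1·δx/x)²
  F term: (1×0.0560)² = 0.00314
  x term: (-1×0.0660)² = 0.00436
Total = 0.00749. Share from F = 0.00314/0.00749 = 0.419.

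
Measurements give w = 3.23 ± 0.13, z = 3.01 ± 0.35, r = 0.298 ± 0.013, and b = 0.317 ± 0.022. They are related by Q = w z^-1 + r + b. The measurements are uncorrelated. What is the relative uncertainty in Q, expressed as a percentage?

Let p = w·z^-1 = 1.07. δp/p = √((1·δw/w)² + (-1·δz/z)²) = √(0.00162 + 0.0135) = 0.123, so δp = 0.132.
Q = p + r + b: δQ = √(δp² + δr² + δb²) = √(0.0174 + 0.000169 + 0.000484) = 0.134
Q = 1.69, so δQ/Q = 0.134/1.69 = 0.0797.

7.97%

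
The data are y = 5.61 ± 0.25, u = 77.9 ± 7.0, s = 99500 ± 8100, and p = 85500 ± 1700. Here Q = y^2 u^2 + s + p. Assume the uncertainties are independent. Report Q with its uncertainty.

Let w = y^2·u^2 = 1.91e+05. δw/w = √((2·δy/y)² + (2·δu/u)²) = √(0.00794 + 0.0323) = 0.201, so δw = 38300.
Q = w + s + p: δQ = √(δw² + δs² + δp²) = √(1.47e+09 + 6.56e+07 + 2.89e+06) = 39200
Q = 3.76e+05.

(3.76 ± 0.392) × 10^5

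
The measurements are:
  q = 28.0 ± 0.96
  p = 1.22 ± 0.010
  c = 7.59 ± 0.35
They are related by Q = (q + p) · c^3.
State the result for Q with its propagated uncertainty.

12800 ± 1820

Let u = q + p = 29.2. δu = √(δq² + δp²) = √(0.922 + 0.000100) = 0.960, so δu/u = 0.0329.
Q is then a monomial in u, c:
δQ/Q = √((δu/u)² + (3·δc/c)²) = √(0.00108 + 0.0191) = 0.142
Q = 12800, so δQ = 0.142 × 12800 = 1820.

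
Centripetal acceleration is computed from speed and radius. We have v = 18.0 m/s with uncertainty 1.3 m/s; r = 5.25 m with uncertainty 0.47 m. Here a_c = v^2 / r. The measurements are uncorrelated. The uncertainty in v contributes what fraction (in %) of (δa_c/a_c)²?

(δa_c/a_c)² = (2·δv/v)² + (-1·δr/r)²
  v term: (2×0.0722)² = 0.0209
  r term: (-1×0.0895)² = 0.00801
Total = 0.0289. Share from v = 0.0209/0.0289 = 0.722.

72.2%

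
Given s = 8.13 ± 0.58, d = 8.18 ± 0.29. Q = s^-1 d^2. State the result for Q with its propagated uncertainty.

Relative error in a monomial: (δQ/Q)² = Σ (nᵢ · δxᵢ/xᵢ)².
  (-1·δs/s)² = (-1×0.0713)² = 0.00509;  (2·δd/d)² = (2×0.0355)² = 0.00503
δQ/Q = √(0.0101) = 0.101
Q = 8.23, so δQ = 0.101 × 8.23 = 0.828.

8.23 ± 0.828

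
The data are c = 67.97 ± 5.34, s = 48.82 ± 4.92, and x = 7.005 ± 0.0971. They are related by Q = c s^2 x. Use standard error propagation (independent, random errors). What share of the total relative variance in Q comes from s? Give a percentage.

86.5%

(δQ/Q)² = (1·δc/c)² + (2·δs/s)² + (1·δx/x)²
  c term: (1×0.0786)² = 0.00617
  s term: (2×0.101)² = 0.0406
  x term: (1×0.0139)² = 0.000192
Total = 0.0470. Share from s = 0.0406/0.0470 = 0.865.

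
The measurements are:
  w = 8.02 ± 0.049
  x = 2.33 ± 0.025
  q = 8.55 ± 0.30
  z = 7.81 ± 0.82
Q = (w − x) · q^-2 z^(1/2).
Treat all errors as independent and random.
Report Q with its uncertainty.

Let u = w − x = 5.69. δu = √(δw² + δx²) = √(0.00240 + 0.000625) = 0.0550, so δu/u = 0.00967.
Q is then a monomial in u, q, z:
δQ/Q = √((δu/u)² + (-2·δq/q)² + (½·δz/z)²) = √(9.35e-05 + 0.00492 + 0.00276) = 0.0882
Q = 0.218, so δQ = 0.0882 × 0.218 = 0.0192.

0.218 ± 0.0192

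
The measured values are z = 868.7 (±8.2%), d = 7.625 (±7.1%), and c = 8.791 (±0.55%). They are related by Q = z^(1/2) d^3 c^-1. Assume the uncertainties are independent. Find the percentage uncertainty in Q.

Products/powers → add relative errors in quadrature, weighted by exponent:
  (½·δz/z)² = (0.5×0.0820)² = 0.00168;  (3·δd/d)² = (3×0.0710)² = 0.0454;  (-1·δc/c)² = (-1×0.00550)² = 3.03e-05
δQ/Q = √(0.0471) = 0.217

21.7%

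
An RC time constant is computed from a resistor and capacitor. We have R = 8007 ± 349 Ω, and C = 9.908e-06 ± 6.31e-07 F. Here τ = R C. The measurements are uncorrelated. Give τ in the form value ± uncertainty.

τ is a product of powers, so relative uncertainties combine in quadrature:
  (1·δR/R)² = (1×0.0436)² = 0.00190;  (1·δC/C)² = (1×0.0637)² = 0.00406
δτ/τ = √(0.00596) = 0.0772
τ = 0.07933 s, so δτ = 0.0772 × 0.07933 = 0.00612 s.

0.07933 ± 0.00612 s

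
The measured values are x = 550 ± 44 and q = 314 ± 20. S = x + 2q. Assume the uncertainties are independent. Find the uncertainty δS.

Absolute uncertainties add in quadrature for a linear combination:
  (δx)² = 1940;  (2·δq)² = 1600
δS = √(3540) = 59.5

59.5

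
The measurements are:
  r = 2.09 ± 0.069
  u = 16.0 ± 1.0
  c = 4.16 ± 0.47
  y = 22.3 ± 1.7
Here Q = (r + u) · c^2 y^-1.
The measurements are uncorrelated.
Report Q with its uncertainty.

14.0 ± 3.44

Let w = r + u = 18.1. δw = √(δr² + δu²) = √(0.00476 + 1.00) = 1.00, so δw/w = 0.0554.
Q is then a monomial in w, c, y:
δQ/Q = √((δw/w)² + (2·δc/c)² + (-1·δy/y)²) = √(0.00307 + 0.0511 + 0.00581) = 0.245
Q = 14.0, so δQ = 0.245 × 14.0 = 3.44.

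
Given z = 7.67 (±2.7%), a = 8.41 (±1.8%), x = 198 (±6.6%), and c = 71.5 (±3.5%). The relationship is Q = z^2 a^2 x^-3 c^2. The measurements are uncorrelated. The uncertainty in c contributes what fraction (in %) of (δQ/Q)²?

10.1%

(δQ/Q)² = (2·δz/z)² + (2·δa/a)² + (-3·δx/x)² + (2·δc/c)²
  z term: (2×0.0270)² = 0.00292
  a term: (2×0.0180)² = 0.00130
  x term: (-3×0.0660)² = 0.0392
  c term: (2×0.0350)² = 0.00490
Total = 0.0483. Share from c = 0.00490/0.0483 = 0.101.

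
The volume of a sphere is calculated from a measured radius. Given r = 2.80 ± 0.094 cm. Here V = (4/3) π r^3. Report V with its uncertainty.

92.0 ± 9.26 cm^3

V ∝ r^3, so δV/V = |3| · δr/r = 3 × 0.0336 = 0.101.
V = 92.0 cm^3, so δV = 0.101 × 92.0 = 9.26 cm^3.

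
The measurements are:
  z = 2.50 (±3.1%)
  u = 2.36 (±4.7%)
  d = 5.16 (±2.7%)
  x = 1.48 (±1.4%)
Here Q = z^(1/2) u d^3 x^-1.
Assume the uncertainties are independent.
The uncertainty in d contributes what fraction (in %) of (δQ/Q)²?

(δQ/Q)² = (½·δz/z)² + (1·δu/u)² + (3·δd/d)² + (-1·δx/x)²
  z term: (0.5×0.0310)² = 0.000240
  u term: (1×0.0470)² = 0.00221
  d term: (3×0.0270)² = 0.00656
  x term: (-1×0.0140)² = 0.000196
Total = 0.00921. Share from d = 0.00656/0.00921 = 0.713.

71.3%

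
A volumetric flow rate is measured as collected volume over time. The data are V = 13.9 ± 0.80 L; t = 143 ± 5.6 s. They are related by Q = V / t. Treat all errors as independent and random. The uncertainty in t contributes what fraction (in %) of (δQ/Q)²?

(δQ/Q)² = (1·δV/V)² + (-1·δt/t)²
  V term: (1×0.0576)² = 0.00331
  t term: (-1×0.0392)² = 0.00153
Total = 0.00485. Share from t = 0.00153/0.00485 = 0.316.

31.6%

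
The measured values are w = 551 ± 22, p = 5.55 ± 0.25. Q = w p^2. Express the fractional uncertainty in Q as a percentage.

Q is a product of powers, so relative uncertainties combine in quadrature:
  (1·δw/w)² = (1×0.0399)² = 0.00159;  (2·δp/p)² = (2×0.0450)² = 0.00812
δQ/Q = √(0.00971) = 0.0985

9.85%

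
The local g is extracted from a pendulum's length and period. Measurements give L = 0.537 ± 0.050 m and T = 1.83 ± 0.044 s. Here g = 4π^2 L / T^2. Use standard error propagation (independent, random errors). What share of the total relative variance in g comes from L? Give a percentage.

(δg/g)² = (1·δL/L)² + (-2·δT/T)²
  L term: (1×0.0931)² = 0.00867
  T term: (-2×0.0240)² = 0.00231
Total = 0.0110. Share from L = 0.00867/0.0110 = 0.789.

78.9%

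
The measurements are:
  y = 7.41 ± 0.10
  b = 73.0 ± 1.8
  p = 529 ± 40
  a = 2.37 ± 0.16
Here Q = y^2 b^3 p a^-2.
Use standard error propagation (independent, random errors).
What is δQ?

3.49e+08

Each factor contributes (exponent × relative error)² to (δQ/Q)²:
  (2·δy/y)² = (2×0.0135)² = 0.000728;  (3·δb/b)² = (3×0.0247)² = 0.00547;  (1·δp/p)² = (1×0.0756)² = 0.00572;  (-2·δa/a)² = (-2×0.0675)² = 0.0182
δQ/Q = √(0.0301) = 0.174
Q = 2.01e+09, so δQ = 0.174 × 2.01e+09 = 3.49e+08.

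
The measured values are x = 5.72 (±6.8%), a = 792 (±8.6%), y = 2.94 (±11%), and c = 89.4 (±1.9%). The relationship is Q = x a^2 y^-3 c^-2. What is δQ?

6.72

Q is a product of powers, so relative uncertainties combine in quadrature:
  (1·δx/x)² = (1×0.0680)² = 0.00462;  (2·δa/a)² = (2×0.0860)² = 0.0296;  (-3·δy/y)² = (-3×0.110)² = 0.109;  (-2·δc/c)² = (-2×0.0190)² = 0.00144
δQ/Q = √(0.145) = 0.380
Q = 17.7, so δQ = 0.380 × 17.7 = 6.72.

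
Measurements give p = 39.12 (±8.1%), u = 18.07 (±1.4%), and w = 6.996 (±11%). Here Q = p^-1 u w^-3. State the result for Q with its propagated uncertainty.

0.001349 ± 0.000459

Products/powers → add relative errors in quadrature, weighted by exponent:
  (-1·δp/p)² = (-1×0.0810)² = 0.00656;  (1·δu/u)² = (1×0.0140)² = 0.000196;  (-3·δw/w)² = (-3×0.110)² = 0.109
δQ/Q = √(0.116) = 0.340
Q = 0.001349, so δQ = 0.340 × 0.001349 = 0.000459.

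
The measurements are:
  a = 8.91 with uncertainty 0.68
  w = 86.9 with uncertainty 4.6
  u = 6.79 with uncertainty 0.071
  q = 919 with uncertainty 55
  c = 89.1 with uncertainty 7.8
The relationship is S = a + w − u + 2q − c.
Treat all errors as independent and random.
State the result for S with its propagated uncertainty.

1840 ± 110

For a sum/difference, combine absolute errors in quadrature:
  (δa)² = 0.462;  (δw)² = 21.2;  (δu)² = 0.00504;  (2·δq)² = 12100;  (δc)² = 60.8
δS = √(12200) = 110
S = 1840.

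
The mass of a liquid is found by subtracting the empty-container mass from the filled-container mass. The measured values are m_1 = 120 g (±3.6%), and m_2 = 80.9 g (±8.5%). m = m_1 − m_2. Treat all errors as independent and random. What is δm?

8.12 g

Absolute uncertainties add in quadrature for a linear combination:
  (δm_1)² = 18.7;  (δm_2)² = 47.3
δm = √(65.9) = 8.12 g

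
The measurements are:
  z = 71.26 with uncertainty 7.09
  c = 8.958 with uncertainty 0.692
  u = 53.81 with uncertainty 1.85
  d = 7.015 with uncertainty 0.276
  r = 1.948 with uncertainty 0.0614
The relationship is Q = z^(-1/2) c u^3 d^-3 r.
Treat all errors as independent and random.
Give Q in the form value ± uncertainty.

Products/powers → add relative errors in quadrature, weighted by exponent:
  (−½·δz/z)² = (-0.5×0.0995)² = 0.00247;  (1·δc/c)² = (1×0.0772)² = 0.00597;  (3·δu/u)² = (3×0.0344)² = 0.0106;  (-3·δd/d)² = (-3×0.0393)² = 0.0139;  (1·δr/r)² = (1×0.0315)² = 0.000993
δQ/Q = √(0.0340) = 0.184
Q = 933.0, so δQ = 0.184 × 933.0 = 172.

933.0 ± 172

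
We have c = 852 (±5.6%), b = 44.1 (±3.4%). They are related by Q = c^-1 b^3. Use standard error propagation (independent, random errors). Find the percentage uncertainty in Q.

Each factor contributes (exponent × relative error)² to (δQ/Q)²:
  (-1·δc/c)² = (-1×0.0560)² = 0.00314;  (3·δb/b)² = (3×0.0340)² = 0.0104
δQ/Q = √(0.0135) = 0.116

11.6%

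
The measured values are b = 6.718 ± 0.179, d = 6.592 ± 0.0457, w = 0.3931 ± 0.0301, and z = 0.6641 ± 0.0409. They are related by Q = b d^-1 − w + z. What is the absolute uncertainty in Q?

Let p = b·d^-1 = 1.019. δp/p = √((1·δb/b)² + (-1·δd/d)²) = √(0.000710 + 4.81e-05) = 0.0275, so δp = 0.0281.
Q = p − w + z: δQ = √(δp² + δw² + δz²) = √(0.000787 + 0.000906 + 0.00167) = 0.0580

0.0580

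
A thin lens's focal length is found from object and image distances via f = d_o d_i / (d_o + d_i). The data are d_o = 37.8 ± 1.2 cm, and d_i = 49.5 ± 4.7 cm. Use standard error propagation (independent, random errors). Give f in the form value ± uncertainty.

∂f/∂d_o = (d_i/(d_o+d_i))² = 0.322;  ∂f/∂d_i = (d_o/(d_o+d_i))² = 0.187
δf = √((∂f/∂d_o · δd_o)² + (∂f/∂d_i · δd_i)²) = √(0.149 + 0.776) = 0.962 cm
f = 21.4 cm.

21.4 ± 0.962 cm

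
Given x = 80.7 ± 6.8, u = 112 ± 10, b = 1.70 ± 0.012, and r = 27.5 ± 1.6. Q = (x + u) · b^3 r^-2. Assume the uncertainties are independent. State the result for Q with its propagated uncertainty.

Let w = x + u = 193. δw = √(δx² + δu²) = √(46.2 + 100) = 12.1, so δw/w = 0.0628.
Q is then a monomial in w, b, r:
δQ/Q = √((δw/w)² + (3·δb/b)² + (-2·δr/r)²) = √(0.00394 + 0.000448 + 0.0135) = 0.134
Q = 1.25, so δQ = 0.134 × 1.25 = 0.168.

1.25 ± 0.168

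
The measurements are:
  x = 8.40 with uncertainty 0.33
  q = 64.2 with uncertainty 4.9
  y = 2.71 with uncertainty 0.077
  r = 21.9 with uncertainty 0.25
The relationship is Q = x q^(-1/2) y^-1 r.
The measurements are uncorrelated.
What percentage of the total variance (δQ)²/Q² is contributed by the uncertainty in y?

20.5%

(δQ/Q)² = (1·δx/x)² + (−½·δq/q)² + (-1·δy/y)² + (1·δr/r)²
  x term: (1×0.0393)² = 0.00154
  q term: (-0.5×0.0763)² = 0.00146
  y term: (-1×0.0284)² = 0.000807
  r term: (1×0.0114)² = 0.000130
Total = 0.00394. Share from y = 0.000807/0.00394 = 0.205.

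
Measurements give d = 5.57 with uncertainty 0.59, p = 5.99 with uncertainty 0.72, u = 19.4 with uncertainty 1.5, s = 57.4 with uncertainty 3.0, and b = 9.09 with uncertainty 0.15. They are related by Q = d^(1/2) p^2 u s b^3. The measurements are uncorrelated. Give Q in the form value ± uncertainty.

Products/powers → add relative errors in quadrature, weighted by exponent:
  (½·δd/d)² = (0.5×0.106)² = 0.00281;  (2·δp/p)² = (2×0.120)² = 0.0578;  (1·δu/u)² = (1×0.0773)² = 0.00598;  (1·δs/s)² = (1×0.0523)² = 0.00273;  (3·δb/b)² = (3×0.0165)² = 0.00245
δQ/Q = √(0.0718) = 0.268
Q = 7.08e+07, so δQ = 0.268 × 7.08e+07 = 1.9e+07.

(7.08 ± 1.90) × 10^7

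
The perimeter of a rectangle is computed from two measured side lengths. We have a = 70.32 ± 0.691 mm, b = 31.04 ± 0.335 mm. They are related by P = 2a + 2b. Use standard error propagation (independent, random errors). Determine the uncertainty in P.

1.54 mm

Sums and differences: (δP)² = Σ (cᵢ δxᵢ)².
  (2·δa)² = 1.91;  (2·δb)² = 0.449
δP = √(2.36) = 1.54 mm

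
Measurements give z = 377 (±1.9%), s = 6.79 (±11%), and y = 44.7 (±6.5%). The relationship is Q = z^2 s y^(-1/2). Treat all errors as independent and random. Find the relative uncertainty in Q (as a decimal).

0.121

Each factor contributes (exponent × relative error)² to (δQ/Q)²:
  (2·δz/z)² = (2×0.0190)² = 0.00144;  (1·δs/s)² = (1×0.110)² = 0.0121;  (−½·δy/y)² = (-0.5×0.0650)² = 0.00106
δQ/Q = √(0.0146) = 0.121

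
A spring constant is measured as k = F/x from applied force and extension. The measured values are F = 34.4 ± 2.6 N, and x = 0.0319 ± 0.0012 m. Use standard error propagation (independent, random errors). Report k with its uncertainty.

Each factor contributes (exponent × relative error)² to (δk/k)²:
  (1·δF/F)² = (1×0.0756)² = 0.00571;  (-1·δx/x)² = (-1×0.0376)² = 0.00142
δk/k = √(0.00713) = 0.0844
k = 1080 N/m, so δk = 0.0844 × 1080 = 91.0 N/m.

1080 ± 91.0 N/m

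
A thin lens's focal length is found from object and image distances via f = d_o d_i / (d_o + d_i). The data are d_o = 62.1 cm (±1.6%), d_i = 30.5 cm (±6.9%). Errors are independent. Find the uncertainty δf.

0.953 cm

∂f/∂d_o = (d_i/(d_o+d_i))² = 0.108;  ∂f/∂d_i = (d_o/(d_o+d_i))² = 0.450
δf = √((∂f/∂d_o · δd_o)² + (∂f/∂d_i · δd_i)²) = √(0.0116 + 0.896) = 0.953 cm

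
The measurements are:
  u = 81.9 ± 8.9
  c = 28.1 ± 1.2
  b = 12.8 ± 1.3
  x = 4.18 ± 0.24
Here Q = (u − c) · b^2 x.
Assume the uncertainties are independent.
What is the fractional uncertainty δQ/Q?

Let w = u − c = 53.8. δw = √(δu² + δc²) = √(79.2 + 1.44) = 8.98, so δw/w = 0.167.
Q is then a monomial in w, b, x:
δQ/Q = √((δw/w)² + (2·δb/b)² + (1·δx/x)²) = √(0.0279 + 0.0413 + 0.00330) = 0.269

0.269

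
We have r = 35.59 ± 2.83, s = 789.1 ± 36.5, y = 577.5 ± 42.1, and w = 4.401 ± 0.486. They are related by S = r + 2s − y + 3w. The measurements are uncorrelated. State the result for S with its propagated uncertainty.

1049 ± 84.3

Each term contributes (cᵢ δxᵢ)² to (δS)²:
  (δr)² = 8.01;  (2·δs)² = 5330;  (δy)² = 1770;  (3·δw)² = 2.13
δS = √(7110) = 84.3
S = 1049.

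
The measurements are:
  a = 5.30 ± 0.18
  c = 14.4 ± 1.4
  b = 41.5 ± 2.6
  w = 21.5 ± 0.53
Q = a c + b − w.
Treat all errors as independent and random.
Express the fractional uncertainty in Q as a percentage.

Let p = a·c = 76.3. δp/p = √((1·δa/a)² + (1·δc/c)²) = √(0.00115 + 0.00945) = 0.103, so δp = 7.86.
Q = p + b − w: δQ = √(δp² + δb² + δw²) = √(61.8 + 6.76 + 0.281) = 8.30
Q = 96.3, so δQ/Q = 8.30/96.3 = 0.0861.

8.61%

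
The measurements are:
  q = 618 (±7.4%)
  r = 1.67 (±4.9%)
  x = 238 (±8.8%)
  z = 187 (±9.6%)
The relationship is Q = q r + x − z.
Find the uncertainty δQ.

95.7

Let p = q·r = 1030. δp/p = √((1·δq/q)² + (1·δr/r)²) = √(0.00548 + 0.00240) = 0.0888, so δp = 91.6.
Q = p + x − z: δQ = √(δp² + δx² + δz²) = √(8390 + 439 + 322) = 95.7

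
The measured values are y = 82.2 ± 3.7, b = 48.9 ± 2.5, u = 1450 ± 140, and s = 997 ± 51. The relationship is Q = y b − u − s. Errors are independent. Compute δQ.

Let p = y·b = 4020. δp/p = √((1·δy/y)² + (1·δb/b)²) = √(0.00203 + 0.00261) = 0.0681, so δp = 274.
Q = p − u − s: δQ = √(δp² + δu² + δs²) = √(75000 + 19600 + 2600) = 312

312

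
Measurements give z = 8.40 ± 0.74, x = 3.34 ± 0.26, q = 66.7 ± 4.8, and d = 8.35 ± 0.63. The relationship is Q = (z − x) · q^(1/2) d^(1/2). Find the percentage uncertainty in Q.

Let u = z − x = 5.06. δu = √(δz² + δx²) = √(0.548 + 0.0676) = 0.784, so δu/u = 0.155.
Q is then a monomial in u, q, d:
δQ/Q = √((δu/u)² + (½·δq/q)² + (½·δd/d)²) = √(0.0240 + 0.00129 + 0.00142) = 0.164

16.4%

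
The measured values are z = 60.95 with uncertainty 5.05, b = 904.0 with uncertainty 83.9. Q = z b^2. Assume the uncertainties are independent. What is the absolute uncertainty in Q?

Each factor contributes (exponent × relative error)² to (δQ/Q)²:
  (1·δz/z)² = (1×0.0829)² = 0.00686;  (2·δb/b)² = (2×0.0928)² = 0.0345
δQ/Q = √(0.0413) = 0.203
Q = 4.981e+07, so δQ = 0.203 × 4.981e+07 = 1.01e+07.

1.01e+07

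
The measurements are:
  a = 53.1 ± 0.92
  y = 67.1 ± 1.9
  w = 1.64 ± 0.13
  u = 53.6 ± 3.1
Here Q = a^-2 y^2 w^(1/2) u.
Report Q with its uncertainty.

Relative error in a monomial: (δQ/Q)² = Σ (nᵢ · δxᵢ/xᵢ)².
  (-2·δa/a)² = (-2×0.0173)² = 0.00120;  (2·δy/y)² = (2×0.0283)² = 0.00321;  (½·δw/w)² = (0.5×0.0793)² = 0.00157;  (1·δu/u)² = (1×0.0578)² = 0.00334
δQ/Q = √(0.00932) = 0.0966
Q = 110, so δQ = 0.0966 × 110 = 10.6.

110 ± 10.6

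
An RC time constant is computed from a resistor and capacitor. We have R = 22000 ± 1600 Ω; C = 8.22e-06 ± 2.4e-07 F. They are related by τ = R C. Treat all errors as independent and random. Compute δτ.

Since τ is a product/quotient, work with relative uncertainties:
  (1·δR/R)² = (1×0.0727)² = 0.00529;  (1·δC/C)² = (1×0.0292)² = 0.000852
δτ/τ = √(0.00614) = 0.0784
τ = 0.181 s, so δτ = 0.0784 × 0.181 = 0.0142 s.

0.0142 s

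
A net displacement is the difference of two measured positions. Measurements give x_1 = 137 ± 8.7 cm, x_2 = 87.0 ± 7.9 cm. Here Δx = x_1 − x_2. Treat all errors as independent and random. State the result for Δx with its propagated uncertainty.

50.0 ± 11.8 cm

Absolute uncertainties add in quadrature for a linear combination:
  (δx_1)² = 75.7;  (δx_2)² = 62.4
δΔx = √(138) = 11.8 cm
Δx = 50.0 cm.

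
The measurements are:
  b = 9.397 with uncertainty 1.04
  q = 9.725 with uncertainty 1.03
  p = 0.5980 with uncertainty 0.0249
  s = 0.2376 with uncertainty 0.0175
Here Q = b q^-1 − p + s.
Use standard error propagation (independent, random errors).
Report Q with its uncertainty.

Let w = b·q^-1 = 0.9663. δw/w = √((1·δb/b)² + (-1·δq/q)²) = √(0.0122 + 0.0112) = 0.153, so δw = 0.148.
Q = w − p + s: δQ = √(δw² + δp² + δs²) = √(0.0219 + 0.000620 + 0.000306) = 0.151
Q = 0.6059.

0.6059 ± 0.151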